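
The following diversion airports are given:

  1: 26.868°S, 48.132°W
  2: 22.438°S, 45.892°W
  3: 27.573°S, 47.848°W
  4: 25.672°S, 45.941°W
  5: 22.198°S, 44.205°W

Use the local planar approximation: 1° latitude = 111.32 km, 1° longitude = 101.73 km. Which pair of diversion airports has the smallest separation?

Pairwise distances:
1–3: √((-0.705·111.32)² + (0.284·101.73)²) = √(6159.20458 + 834.70837) = 83.630 km
2–5: √((0.240·111.32)² + (1.687·101.73)²) = √(713.78740 + 29452.91297) = 173.686 km
1–4: √((1.196·111.32)² + (2.191·101.73)²) = √(17725.91876 + 49680.14379) = 259.627 km
3–4: √((1.901·111.32)² + (1.907·101.73)²) = √(44782.73660 + 37635.65468) = 287.086 km
2–4: √((-3.234·111.32)² + (-0.049·101.73)²) = √(129606.39368 + 24.84793) = 360.043 km
4–5: √((3.474·111.32)² + (1.736·101.73)²) = √(149556.75157 + 31188.71851) = 425.142 km
1–2: √((4.430·111.32)² + (2.240·101.73)²) = √(243194.55539 + 51927.10678) = 543.251 km
2–3: √((-5.135·111.32)² + (-1.956·101.73)²) = √(326758.79904 + 39594.58450) = 605.271 km
1–5: √((4.670·111.32)² + (3.927·101.73)²) = √(270258.99439 + 159595.22433) = 655.633 km
3–5: √((5.375·111.32)² + (3.643·101.73)²) = √(358016.73902 + 137346.13147) = 703.820 km
Closest pair: 1–3 at 83.630 km.

1 and 3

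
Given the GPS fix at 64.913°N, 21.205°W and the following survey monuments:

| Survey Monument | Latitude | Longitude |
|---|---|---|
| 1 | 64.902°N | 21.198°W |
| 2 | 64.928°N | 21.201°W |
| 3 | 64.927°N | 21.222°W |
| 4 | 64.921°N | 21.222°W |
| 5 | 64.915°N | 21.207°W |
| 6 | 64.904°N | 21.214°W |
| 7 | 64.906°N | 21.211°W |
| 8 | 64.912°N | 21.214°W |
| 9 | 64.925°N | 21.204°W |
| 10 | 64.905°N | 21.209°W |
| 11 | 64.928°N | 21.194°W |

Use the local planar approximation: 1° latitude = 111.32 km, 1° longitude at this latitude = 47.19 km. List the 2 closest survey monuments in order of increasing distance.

5, 8

Distances from 64.913°N, 21.205°W:
1: √((-0.011·111.32)² + (0.007·47.19)²) = √(1.49945 + 0.10912) = 1.268 km
2: √((0.015·111.32)² + (0.004·47.19)²) = √(2.78823 + 0.03563) = 1.680 km
3: √((0.014·111.32)² + (-0.017·47.19)²) = √(2.42886 + 0.64357) = 1.753 km
4: √((0.008·111.32)² + (-0.017·47.19)²) = √(0.79310 + 0.64357) = 1.199 km
5: √((0.002·111.32)² + (-0.002·47.19)²) = √(0.04957 + 0.00891) = 0.242 km
6: √((-0.009·111.32)² + (-0.009·47.19)²) = √(1.00376 + 0.18038) = 1.088 km
7: √((-0.007·111.32)² + (-0.006·47.19)²) = √(0.60721 + 0.08017) = 0.829 km
8: √((-0.001·111.32)² + (-0.009·47.19)²) = √(0.01239 + 0.18038) = 0.439 km
9: √((0.012·111.32)² + (0.001·47.19)²) = √(1.78447 + 0.00223) = 1.337 km
10: √((-0.008·111.32)² + (-0.004·47.19)²) = √(0.79310 + 0.03563) = 0.910 km
11: √((0.015·111.32)² + (0.011·47.19)²) = √(2.78823 + 0.26945) = 1.749 km
Sorted: 5 (0.242 km) < 8 (0.439 km) < 7 (0.829 km) < 10 (0.910 km) < …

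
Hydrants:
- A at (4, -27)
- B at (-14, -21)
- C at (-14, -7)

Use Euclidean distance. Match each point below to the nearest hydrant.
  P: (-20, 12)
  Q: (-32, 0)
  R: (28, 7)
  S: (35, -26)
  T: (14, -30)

P→C; Q→C; R→A; S→A; T→A

P at (-20, 12):
  A: 45.8
  B: 33.5
  C: 19.9
  → nearest: C (19.9)
Q at (-32, 0):
  A: 45.0
  B: 27.7
  C: 19.3
  → nearest: C (19.3)
R at (28, 7):
  A: 41.6
  B: 50.5
  C: 44.3
  → nearest: A (41.6)
S at (35, -26):
  A: 31.0
  B: 49.3
  C: 52.6
  → nearest: A (31.0)
T at (14, -30):
  A: 10.4
  B: 29.4
  C: 36.2
  → nearest: A (10.4)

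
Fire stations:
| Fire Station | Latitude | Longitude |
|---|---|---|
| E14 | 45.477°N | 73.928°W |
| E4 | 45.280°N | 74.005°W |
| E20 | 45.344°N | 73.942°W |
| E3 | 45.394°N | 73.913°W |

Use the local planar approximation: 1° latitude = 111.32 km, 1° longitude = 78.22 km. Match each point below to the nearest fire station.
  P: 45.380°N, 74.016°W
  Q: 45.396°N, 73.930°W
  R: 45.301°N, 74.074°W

P at 45.380°N, 74.016°W:
  E14: √((0.097·111.32)² + (0.088·78.22)²) = √(116.59767 + 47.38064) = 12.805 km
  E4: √((-0.100·111.32)² + (0.011·78.22)²) = √(123.92142 + 0.74032) = 11.165 km
  E20: √((-0.036·111.32)² + (0.074·78.22)²) = √(16.06022 + 33.50419) = 7.040 km
  E3: √((0.014·111.32)² + (0.103·78.22)²) = √(2.42886 + 64.90977) = 8.206 km
  → nearest: E20 (7.040 km)
Q at 45.396°N, 73.930°W:
  E14: √((0.081·111.32)² + (0.002·78.22)²) = √(81.30485 + 0.02447) = 9.018 km
  E4: √((-0.116·111.32)² + (-0.075·78.22)²) = √(166.74867 + 34.41582) = 14.183 km
  E20: √((-0.052·111.32)² + (-0.012·78.22)²) = √(33.50835 + 0.88105) = 5.864 km
  E3: √((-0.002·111.32)² + (0.017·78.22)²) = √(0.04957 + 1.76821) = 1.348 km
  → nearest: E3 (1.348 km)
R at 45.301°N, 74.074°W:
  E14: √((0.176·111.32)² + (0.146·78.22)²) = √(383.85900 + 130.41914) = 22.678 km
  E4: √((-0.021·111.32)² + (0.069·78.22)²) = √(5.46493 + 29.12955) = 5.882 km
  E20: √((0.043·111.32)² + (0.132·78.22)²) = √(22.91307 + 106.60645) = 11.381 km
  E3: √((0.093·111.32)² + (0.161·78.22)²) = √(107.17964 + 158.59423) = 16.303 km
  → nearest: E4 (5.882 km)

P→E20; Q→E3; R→E4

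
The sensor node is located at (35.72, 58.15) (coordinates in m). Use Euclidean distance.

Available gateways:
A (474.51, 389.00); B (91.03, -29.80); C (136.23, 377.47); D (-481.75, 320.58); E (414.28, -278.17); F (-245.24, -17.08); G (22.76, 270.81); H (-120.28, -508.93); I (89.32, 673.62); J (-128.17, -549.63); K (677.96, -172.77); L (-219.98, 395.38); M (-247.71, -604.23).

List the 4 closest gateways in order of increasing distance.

B, G, F, C

Distances from (35.72, 58.15):
A: √((438.79)² + (330.85)²) = √(192536.6641 + 109461.7225) = 549.54 m
B: √((55.31)² + (-87.95)²) = √(3059.1961 + 7735.2025) = 103.90 m
C: √((100.51)² + (319.32)²) = √(10102.2601 + 101965.2624) = 334.76 m
D: √((-517.47)² + (262.43)²) = √(267775.2009 + 68869.5049) = 580.21 m
E: √((378.56)² + (-336.32)²) = √(143307.6736 + 113111.1424) = 506.38 m
F: √((-280.96)² + (-75.23)²) = √(78938.5216 + 5659.5529) = 290.86 m
G: √((-12.96)² + (212.66)²) = √(167.9616 + 45224.2756) = 213.05 m
H: √((-156.00)² + (-567.08)²) = √(24336.0000 + 321579.7264) = 588.15 m
I: √((53.60)² + (615.47)²) = √(2872.9600 + 378803.3209) = 617.80 m
J: √((-163.89)² + (-607.78)²) = √(26859.9321 + 369396.5284) = 629.49 m
K: √((642.24)² + (-230.92)²) = √(412472.2176 + 53324.0464) = 682.49 m
L: √((-255.70)² + (337.23)²) = √(65382.4900 + 113724.0729) = 423.21 m
M: √((-283.43)² + (-662.38)²) = √(80332.5649 + 438747.2644) = 720.47 m
Sorted: B (103.90 m) < G (213.05 m) < F (290.86 m) < C (334.76 m) < L (423.21 m) < E (506.38 m) < …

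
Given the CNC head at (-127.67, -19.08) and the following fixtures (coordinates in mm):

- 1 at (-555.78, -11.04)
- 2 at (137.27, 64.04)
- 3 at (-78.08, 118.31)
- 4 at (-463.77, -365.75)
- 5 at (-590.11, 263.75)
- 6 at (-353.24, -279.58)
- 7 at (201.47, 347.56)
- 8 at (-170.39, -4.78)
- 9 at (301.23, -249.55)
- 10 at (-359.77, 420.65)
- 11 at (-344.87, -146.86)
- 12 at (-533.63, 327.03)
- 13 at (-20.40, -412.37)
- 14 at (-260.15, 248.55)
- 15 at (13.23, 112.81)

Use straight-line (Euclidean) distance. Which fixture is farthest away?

5

Distances from (-127.67, -19.08):
1: √((-428.11)² + (8.04)²) = √(183278.1721 + 64.6416) = 428.19 mm
2: √((264.94)² + (83.12)²) = √(70193.2036 + 6908.9344) = 277.67 mm
3: √((49.59)² + (137.39)²) = √(2459.1681 + 18876.0121) = 146.07 mm
4: √((-336.10)² + (-346.67)²) = √(112963.2100 + 120180.0889) = 482.85 mm
5: √((-462.44)² + (282.83)²) = √(213850.7536 + 79992.8089) = 542.07 mm
6: √((-225.57)² + (-260.50)²) = √(50881.8249 + 67860.2500) = 344.59 mm
7: √((329.14)² + (366.64)²) = √(108333.1396 + 134424.8896) = 492.70 mm
8: √((-42.72)² + (14.30)²) = √(1824.9984 + 204.4900) = 45.05 mm
9: √((428.90)² + (-230.47)²) = √(183955.2100 + 53116.4209) = 486.90 mm
10: √((-232.10)² + (439.73)²) = √(53870.4100 + 193362.4729) = 497.23 mm
11: √((-217.20)² + (-127.78)²) = √(47175.8400 + 16327.7284) = 252.00 mm
12: √((-405.96)² + (346.11)²) = √(164803.5216 + 119792.1321) = 533.48 mm
13: √((107.27)² + (-393.29)²) = √(11506.8529 + 154677.0241) = 407.66 mm
14: √((-132.48)² + (267.63)²) = √(17550.9504 + 71625.8169) = 298.62 mm
15: √((140.90)² + (131.89)²) = √(19852.8100 + 17394.9721) = 193.00 mm
Maximum: 5 at 542.07 mm.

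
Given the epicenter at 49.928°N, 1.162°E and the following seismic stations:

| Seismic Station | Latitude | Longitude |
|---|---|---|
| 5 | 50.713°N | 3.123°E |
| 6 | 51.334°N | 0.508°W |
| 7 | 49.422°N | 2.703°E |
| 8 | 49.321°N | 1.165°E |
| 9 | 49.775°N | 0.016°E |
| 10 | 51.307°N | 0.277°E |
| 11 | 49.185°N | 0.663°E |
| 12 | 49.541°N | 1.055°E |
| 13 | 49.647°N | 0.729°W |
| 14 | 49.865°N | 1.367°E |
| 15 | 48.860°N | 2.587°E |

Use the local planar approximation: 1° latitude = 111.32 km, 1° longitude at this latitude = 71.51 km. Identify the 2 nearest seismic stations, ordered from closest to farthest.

Distances from 49.928°N, 1.162°E:
5: √((0.785·111.32)² + (1.961·71.51)²) = √(7636.34795 + 19664.76421) = 165.230 km
6: √((1.406·111.32)² + (-1.670·71.51)²) = √(24497.23321 + 14261.54243) = 196.872 km
7: √((-0.506·111.32)² + (1.541·71.51)²) = √(3172.83457 + 12143.35897) = 123.759 km
8: √((-0.607·111.32)² + (0.003·71.51)²) = √(4565.87248 + 0.04602) = 67.572 km
9: √((-0.153·111.32)² + (-1.146·71.51)²) = √(290.08766 + 6715.87789) = 83.702 km
10: √((1.379·111.32)² + (-0.885·71.51)²) = √(23565.40607 + 4005.16210) = 166.044 km
11: √((-0.743·111.32)² + (-0.499·71.51)²) = √(6841.06982 + 1273.31146) = 90.080 km
12: √((-0.387·111.32)² + (-0.107·71.51)²) = √(1855.95878 + 58.54652) = 43.755 km
13: √((-0.281·111.32)² + (-1.891·71.51)²) = √(978.49596 + 18285.91151) = 138.796 km
14: √((-0.063·111.32)² + (0.205·71.51)²) = √(49.18441 + 214.90241) = 16.251 km
15: √((-1.068·111.32)² + (1.425·71.51)²) = √(14134.77503 + 10383.96665) = 156.585 km
Sorted: 14 (16.251 km) < 12 (43.755 km) < 8 (67.572 km) < 9 (83.702 km) < …

14, 12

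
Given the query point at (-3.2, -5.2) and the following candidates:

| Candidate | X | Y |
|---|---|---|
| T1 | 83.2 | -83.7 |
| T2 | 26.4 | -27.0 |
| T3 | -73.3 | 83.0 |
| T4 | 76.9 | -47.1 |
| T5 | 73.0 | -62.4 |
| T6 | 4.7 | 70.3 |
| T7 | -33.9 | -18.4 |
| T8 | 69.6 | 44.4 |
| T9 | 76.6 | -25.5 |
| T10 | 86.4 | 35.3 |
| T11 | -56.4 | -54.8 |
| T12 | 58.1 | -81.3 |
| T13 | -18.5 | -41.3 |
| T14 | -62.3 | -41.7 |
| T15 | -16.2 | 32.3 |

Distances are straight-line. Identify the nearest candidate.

T7

Distances from (-3.2, -5.2):
T1: √((86.4)² + (-78.5)²) = √(7464.960 + 6162.250) = 116.7
T2: √((29.6)² + (-21.8)²) = √(876.160 + 475.240) = 36.8
T3: √((-70.1)² + (88.2)²) = √(4914.010 + 7779.240) = 112.7
T4: √((80.1)² + (-41.9)²) = √(6416.010 + 1755.610) = 90.4
T5: √((76.2)² + (-57.2)²) = √(5806.440 + 3271.840) = 95.3
T6: √((7.9)² + (75.5)²) = √(62.410 + 5700.250) = 75.9
T7: √((-30.7)² + (-13.2)²) = √(942.490 + 174.240) = 33.4
T8: √((72.8)² + (49.6)²) = √(5299.840 + 2460.160) = 88.1
T9: √((79.8)² + (-20.3)²) = √(6368.040 + 412.090) = 82.3
T10: √((89.6)² + (40.5)²) = √(8028.160 + 1640.250) = 98.3
T11: √((-53.2)² + (-49.6)²) = √(2830.240 + 2460.160) = 72.7
T12: √((61.3)² + (-76.1)²) = √(3757.690 + 5791.210) = 97.7
T13: √((-15.3)² + (-36.1)²) = √(234.090 + 1303.210) = 39.2
T14: √((-59.1)² + (-36.5)²) = √(3492.810 + 1332.250) = 69.5
T15: √((-13.0)² + (37.5)²) = √(169.000 + 1406.250) = 39.7
Minimum: T7 at 33.4.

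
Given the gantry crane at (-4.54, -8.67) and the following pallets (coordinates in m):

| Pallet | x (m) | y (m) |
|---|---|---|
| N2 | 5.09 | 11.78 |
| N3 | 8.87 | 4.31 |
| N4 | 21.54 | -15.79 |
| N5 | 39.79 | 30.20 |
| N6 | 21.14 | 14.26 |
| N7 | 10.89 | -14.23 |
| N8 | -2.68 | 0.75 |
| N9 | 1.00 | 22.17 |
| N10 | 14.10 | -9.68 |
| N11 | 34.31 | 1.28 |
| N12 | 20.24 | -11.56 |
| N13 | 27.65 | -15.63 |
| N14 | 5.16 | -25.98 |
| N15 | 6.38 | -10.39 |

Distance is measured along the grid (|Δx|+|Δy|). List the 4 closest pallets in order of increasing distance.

Distances from (-4.54, -8.67):
N2: 30.08 m
N3: 26.39 m
N4: 33.20 m
N5: 83.20 m
N6: 48.61 m
N7: 20.99 m
N8: 11.28 m
N9: 36.38 m
N10: 19.65 m
N11: 48.80 m
N12: 27.67 m
N13: 39.15 m
N14: 27.01 m
N15: 12.64 m
Sorted: N8 (11.28 m) < N15 (12.64 m) < N10 (19.65 m) < N7 (20.99 m) < N3 (26.39 m) < N14 (27.01 m) < …

N8, N15, N10, N7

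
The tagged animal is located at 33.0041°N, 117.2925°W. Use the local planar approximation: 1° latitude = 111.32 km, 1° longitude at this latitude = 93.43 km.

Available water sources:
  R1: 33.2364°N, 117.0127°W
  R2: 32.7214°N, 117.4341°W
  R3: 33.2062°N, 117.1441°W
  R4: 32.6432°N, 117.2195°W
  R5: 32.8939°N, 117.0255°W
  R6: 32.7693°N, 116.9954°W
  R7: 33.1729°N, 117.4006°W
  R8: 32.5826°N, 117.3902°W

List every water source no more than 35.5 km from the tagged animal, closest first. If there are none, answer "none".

Distances from 33.0041°N, 117.2925°W:
R1: √((0.2323·111.32)² + (0.2798·93.43)²) = √(668.720774 + 683.389211) = 36.7710 km
R2: √((-0.2827·111.32)² + (-0.1416·93.43)²) = √(990.371222 + 175.024645) = 34.1379 km
R3: √((0.2021·111.32)² + (0.1484·93.43)²) = √(506.149745 + 192.238558) = 26.4270 km
R4: √((-0.3609·111.32)² + (0.0730·93.43)²) = √(1614.061801 + 46.517720) = 40.7502 km
R5: √((-0.1102·111.32)² + (0.2670·93.43)²) = √(150.490673 + 622.293437) = 27.7990 km
R6: √((-0.2348·111.32)² + (0.2971·93.43)²) = √(683.191698 + 770.509506) = 38.1274 km
R7: √((0.1688·111.32)² + (-0.1081·93.43)²) = √(353.094766 + 102.005617) = 21.3331 km
R8: √((-0.4215·111.32)² + (-0.0977·93.43)²) = √(2201.615901 + 83.322410) = 47.8010 km
Threshold 35.5 km: R7 (21.3331 km), R3 (26.4270 km), R5 (27.7990 km), R2 (34.1379 km) are within range.

R7, R3, R5, R2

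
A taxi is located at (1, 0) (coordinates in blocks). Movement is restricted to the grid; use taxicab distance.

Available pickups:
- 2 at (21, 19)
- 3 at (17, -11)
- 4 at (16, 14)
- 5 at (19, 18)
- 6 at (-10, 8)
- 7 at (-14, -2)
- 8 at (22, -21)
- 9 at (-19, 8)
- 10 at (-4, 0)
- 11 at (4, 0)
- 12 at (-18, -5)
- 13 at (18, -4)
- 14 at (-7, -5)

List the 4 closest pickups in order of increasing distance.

Distances from (1, 0):
2: |20| + |19| = 20 + 19 = 39 blocks
3: |16| + |-11| = 16 + 11 = 27 blocks
4: |15| + |14| = 15 + 14 = 29 blocks
5: |18| + |18| = 18 + 18 = 36 blocks
6: |-11| + |8| = 11 + 8 = 19 blocks
7: |-15| + |-2| = 15 + 2 = 17 blocks
8: |21| + |-21| = 21 + 21 = 42 blocks
9: |-20| + |8| = 20 + 8 = 28 blocks
10: |-5| + |0| = 5 + 0 = 5 blocks
11: |3| + |0| = 3 + 0 = 3 blocks
12: |-19| + |-5| = 19 + 5 = 24 blocks
13: |17| + |-4| = 17 + 4 = 21 blocks
14: |-8| + |-5| = 8 + 5 = 13 blocks
Sorted: 11 (3 blocks) < 10 (5 blocks) < 14 (13 blocks) < 7 (17 blocks) < 6 (19 blocks) < 13 (21 blocks) < …

11, 10, 14, 7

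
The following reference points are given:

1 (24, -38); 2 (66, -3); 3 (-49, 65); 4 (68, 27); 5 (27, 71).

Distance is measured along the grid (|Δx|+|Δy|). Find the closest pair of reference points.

Pairwise distances:
2–4: 32
1–2: 77
3–5: 82
4–5: 85
1–4: 109
1–5: 112
2–5: 113
3–4: 155
1–3: 176
2–3: 183
Closest pair: 2–4 at 32.

2 and 4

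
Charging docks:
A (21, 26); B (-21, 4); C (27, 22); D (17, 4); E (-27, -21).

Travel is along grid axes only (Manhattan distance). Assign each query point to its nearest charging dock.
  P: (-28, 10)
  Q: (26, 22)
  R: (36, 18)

P→B; Q→C; R→C

P at (-28, 10):
  A: |49| + |16| = 49 + 16 = 65
  B: |7| + |-6| = 7 + 6 = 13
  C: |55| + |12| = 55 + 12 = 67
  D: |45| + |-6| = 45 + 6 = 51
  E: |1| + |-31| = 1 + 31 = 32
  → nearest: B (13)
Q at (26, 22):
  A: |-5| + |4| = 5 + 4 = 9
  B: |-47| + |-18| = 47 + 18 = 65
  C: |1| + |0| = 1 + 0 = 1
  D: |-9| + |-18| = 9 + 18 = 27
  E: |-53| + |-43| = 53 + 43 = 96
  → nearest: C (1)
R at (36, 18):
  A: |-15| + |8| = 15 + 8 = 23
  B: |-57| + |-14| = 57 + 14 = 71
  C: |-9| + |4| = 9 + 4 = 13
  D: |-19| + |-14| = 19 + 14 = 33
  E: |-63| + |-39| = 63 + 39 = 102
  → nearest: C (13)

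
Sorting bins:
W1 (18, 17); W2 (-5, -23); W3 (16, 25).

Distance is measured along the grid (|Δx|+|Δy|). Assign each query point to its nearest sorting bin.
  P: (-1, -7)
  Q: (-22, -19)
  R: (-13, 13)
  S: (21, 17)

P→W2; Q→W2; R→W1; S→W1

P at (-1, -7):
  W1: |19| + |24| = 19 + 24 = 43
  W2: |-4| + |-16| = 4 + 16 = 20
  W3: |17| + |32| = 17 + 32 = 49
  → nearest: W2 (20)
Q at (-22, -19):
  W1: |40| + |36| = 40 + 36 = 76
  W2: |17| + |-4| = 17 + 4 = 21
  W3: |38| + |44| = 38 + 44 = 82
  → nearest: W2 (21)
R at (-13, 13):
  W1: |31| + |4| = 31 + 4 = 35
  W2: |8| + |-36| = 8 + 36 = 44
  W3: |29| + |12| = 29 + 12 = 41
  → nearest: W1 (35)
S at (21, 17):
  W1: |-3| + |0| = 3 + 0 = 3
  W2: |-26| + |-40| = 26 + 40 = 66
  W3: |-5| + |8| = 5 + 8 = 13
  → nearest: W1 (3)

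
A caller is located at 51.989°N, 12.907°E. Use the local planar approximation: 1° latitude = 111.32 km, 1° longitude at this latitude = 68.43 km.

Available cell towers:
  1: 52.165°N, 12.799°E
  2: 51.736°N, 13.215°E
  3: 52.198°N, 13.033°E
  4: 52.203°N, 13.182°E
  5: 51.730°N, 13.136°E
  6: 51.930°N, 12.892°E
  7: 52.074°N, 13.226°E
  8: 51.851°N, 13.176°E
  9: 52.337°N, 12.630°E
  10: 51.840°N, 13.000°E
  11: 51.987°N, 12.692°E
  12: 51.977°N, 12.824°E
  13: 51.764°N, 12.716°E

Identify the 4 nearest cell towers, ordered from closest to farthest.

Distances from 51.989°N, 12.907°E:
1: √((0.176·111.32)² + (-0.108·68.43)²) = √(383.85900 + 54.61860) = 20.940 km
2: √((-0.253·111.32)² + (0.308·68.43)²) = √(793.20864 + 444.21632) = 35.177 km
3: √((0.209·111.32)² + (0.126·68.43)²) = √(541.30117 + 74.34199) = 24.812 km
4: √((0.214·111.32)² + (0.275·68.43)²) = √(567.51055 + 354.12653) = 30.358 km
5: √((-0.259·111.32)² + (0.229·68.43)²) = √(831.27730 + 245.56363) = 32.815 km
6: √((-0.059·111.32)² + (-0.015·68.43)²) = √(43.13705 + 1.05360) = 6.648 km
7: √((0.085·111.32)² + (0.319·68.43)²) = √(89.53323 + 476.51266) = 23.792 km
8: √((-0.138·111.32)² + (0.269·68.43)²) = √(235.99596 + 338.84231) = 23.976 km
9: √((0.348·111.32)² + (-0.277·68.43)²) = √(1500.73801 + 359.29620) = 43.128 km
10: √((-0.149·111.32)² + (0.093·68.43)²) = √(275.11795 + 40.50037) = 17.766 km
11: √((-0.002·111.32)² + (-0.215·68.43)²) = √(0.04957 + 216.45619) = 14.714 km
12: √((-0.012·111.32)² + (-0.083·68.43)²) = √(1.78447 + 32.25888) = 5.835 km
13: √((-0.225·111.32)² + (-0.191·68.43)²) = √(627.35221 + 170.82830) = 28.252 km
Sorted: 12 (5.835 km) < 6 (6.648 km) < 11 (14.714 km) < 10 (17.766 km) < 1 (20.940 km) < 7 (23.792 km) < …

12, 6, 11, 10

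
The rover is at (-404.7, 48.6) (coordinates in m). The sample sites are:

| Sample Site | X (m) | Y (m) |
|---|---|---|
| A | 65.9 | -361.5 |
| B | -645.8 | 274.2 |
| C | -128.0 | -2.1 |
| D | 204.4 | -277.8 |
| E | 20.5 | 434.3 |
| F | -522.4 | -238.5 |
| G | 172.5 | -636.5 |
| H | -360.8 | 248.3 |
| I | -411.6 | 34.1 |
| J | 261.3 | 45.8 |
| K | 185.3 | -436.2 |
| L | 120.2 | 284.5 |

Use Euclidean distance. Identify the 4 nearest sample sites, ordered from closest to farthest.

I, H, C, F

Distances from (-404.7, 48.6):
A: 624.2 m
B: 330.2 m
C: 281.3 m
D: 691.0 m
E: 574.1 m
F: 310.3 m
G: 895.8 m
H: 204.5 m
I: 16.1 m
J: 666.0 m
K: 763.6 m
L: 575.5 m
Sorted: I (16.1 m) < H (204.5 m) < C (281.3 m) < F (310.3 m) < B (330.2 m) < E (574.1 m) < …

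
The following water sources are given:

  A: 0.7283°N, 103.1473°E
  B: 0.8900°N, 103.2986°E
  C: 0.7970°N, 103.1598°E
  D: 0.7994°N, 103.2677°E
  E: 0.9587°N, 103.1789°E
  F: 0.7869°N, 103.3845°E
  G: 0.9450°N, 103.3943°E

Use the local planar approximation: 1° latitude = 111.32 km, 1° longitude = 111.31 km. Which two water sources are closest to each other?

Pairwise distances:
A–B: √((0.1617·111.32)² + (0.1513·111.31)²) = √(324.015984 + 283.626118) = 24.6504 km
A–C: √((0.0687·111.32)² + (0.0125·111.31)²) = √(58.487071 + 1.935924) = 7.7732 km
A–D: √((0.0711·111.32)² + (0.1204·111.31)²) = √(62.644882 + 179.606206) = 15.5644 km
A–E: √((0.2304·111.32)² + (0.0316·111.31)²) = √(657.826470 + 12.372075) = 25.8882 km
A–F: √((0.0586·111.32)² + (0.2372·111.31)²) = √(42.554121 + 697.104257) = 27.1967 km
A–G: √((0.2167·111.32)² + (0.2470·111.31)²) = √(581.921252 + 755.896391) = 36.5762 km
B–C: √((-0.0930·111.32)² + (-0.1388·111.31)²) = √(107.179640 + 238.697185) = 18.5978 km
B–D: √((-0.0906·111.32)² + (-0.0309·111.31)²) = √(101.719166 + 11.830016) = 10.6559 km
B–E: √((0.0687·111.32)² + (-0.1197·111.31)²) = √(58.487071 + 177.523833) = 15.3626 km
B–F: √((-0.1031·111.32)² + (0.0859·111.31)²) = √(131.723641 + 91.422837) = 14.9381 km
B–G: √((0.0550·111.32)² + (0.0957·111.31)²) = √(37.486231 + 113.472923) = 12.2865 km
C–D: √((0.0024·111.32)² + (0.1079·111.31)²) = √(0.071379 + 144.248483) = 12.0133 km
C–E: √((0.1617·111.32)² + (0.0191·111.31)²) = √(324.015984 + 4.519965) = 18.1256 km
C–F: √((-0.0101·111.32)² + (0.2247·111.31)²) = √(1.264122 + 625.567979) = 25.0366 km
C–G: √((0.1480·111.32)² + (0.2345·111.31)²) = √(271.437487 + 681.324584) = 30.8668 km
D–E: √((0.1593·111.32)² + (-0.0888·111.31)²) = √(314.469078 + 97.699940) = 20.3019 km
D–F: √((-0.0125·111.32)² + (0.1168·111.31)²) = √(1.936272 + 169.026209) = 13.0753 km
D–G: √((0.1456·111.32)² + (0.1266·111.31)²) = √(262.705488 + 198.580124) = 21.4776 km
E–F: √((-0.1718·111.32)² + (0.2056·111.31)²) = √(365.757057 + 523.738604) = 29.8244 km
E–G: √((-0.0137·111.32)² + (0.2154·111.31)²) = √(2.325881 + 574.856920) = 24.0246 km
F–G: √((0.1581·111.32)² + (0.0098·111.31)²) = √(309.749158 + 1.189928) = 17.6335 km
Closest pair: A–C at 7.7732 km.

A and C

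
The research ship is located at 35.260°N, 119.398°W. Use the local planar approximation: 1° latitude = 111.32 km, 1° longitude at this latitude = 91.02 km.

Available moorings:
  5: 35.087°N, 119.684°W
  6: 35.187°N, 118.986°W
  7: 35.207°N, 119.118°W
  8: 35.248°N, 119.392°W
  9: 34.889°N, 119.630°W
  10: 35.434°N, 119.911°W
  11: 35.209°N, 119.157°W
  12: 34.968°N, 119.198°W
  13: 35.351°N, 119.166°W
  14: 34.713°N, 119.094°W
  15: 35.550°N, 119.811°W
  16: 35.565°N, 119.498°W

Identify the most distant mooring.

Distances from 35.260°N, 119.398°W:
5: √((-0.173·111.32)² + (-0.286·91.02)²) = √(370.88443 + 677.65045) = 32.381 km
6: √((-0.073·111.32)² + (0.412·91.02)²) = √(66.03773 + 1406.26800) = 38.371 km
7: √((-0.053·111.32)² + (0.280·91.02)²) = √(34.80953 + 649.51581) = 26.160 km
8: √((-0.012·111.32)² + (0.006·91.02)²) = √(1.78447 + 0.29825) = 1.443 km
9: √((-0.371·111.32)² + (-0.232·91.02)²) = √(1705.66687 + 445.91248) = 46.385 km
10: √((0.174·111.32)² + (-0.513·91.02)²) = √(375.18450 + 2180.26053) = 50.551 km
11: √((-0.051·111.32)² + (0.241·91.02)²) = √(32.23196 + 481.18020) = 22.659 km
12: √((-0.292·111.32)² + (0.200·91.02)²) = √(1056.60363 + 331.38562) = 37.256 km
13: √((0.091·111.32)² + (0.232·91.02)²) = √(102.61933 + 445.91248) = 23.421 km
14: √((-0.547·111.32)² + (0.304·91.02)²) = √(3707.84054 + 765.63333) = 66.884 km
15: √((0.290·111.32)² + (-0.413·91.02)²) = √(1042.17918 + 1413.10283) = 49.551 km
16: √((0.305·111.32)² + (-0.100·91.02)²) = √(1152.77905 + 82.84640) = 35.151 km
Maximum: 14 at 66.884 km.

14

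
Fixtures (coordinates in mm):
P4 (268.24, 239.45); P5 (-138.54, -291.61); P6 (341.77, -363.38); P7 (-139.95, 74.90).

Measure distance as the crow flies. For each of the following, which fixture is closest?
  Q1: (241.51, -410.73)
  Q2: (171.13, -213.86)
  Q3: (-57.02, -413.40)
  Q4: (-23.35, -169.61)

Q1 at (241.51, -410.73):
  P4: √((26.73)² + (650.18)²) = √(714.4929 + 422734.0324) = 650.73 mm
  P5: √((-380.05)² + (119.12)²) = √(144438.0025 + 14189.5744) = 398.28 mm
  P6: √((100.26)² + (47.35)²) = √(10052.0676 + 2242.0225) = 110.88 mm
  P7: √((-381.46)² + (485.63)²) = √(145511.7316 + 235836.4969) = 617.53 mm
  → nearest: P6 (110.88 mm)
Q2 at (171.13, -213.86):
  P4: √((97.11)² + (453.31)²) = √(9430.3521 + 205489.9561) = 463.59 mm
  P5: √((-309.67)² + (-77.75)²) = √(95895.5089 + 6045.0625) = 319.28 mm
  P6: √((170.64)² + (-149.52)²) = √(29118.0096 + 22356.2304) = 226.88 mm
  P7: √((-311.08)² + (288.76)²) = √(96770.7664 + 83382.3376) = 424.44 mm
  → nearest: P6 (226.88 mm)
Q3 at (-57.02, -413.40):
  P4: √((325.26)² + (652.85)²) = √(105794.0676 + 426213.1225) = 729.39 mm
  P5: √((-81.52)² + (121.79)²) = √(6645.5104 + 14832.8041) = 146.55 mm
  P6: √((398.79)² + (50.02)²) = √(159033.4641 + 2502.0004) = 401.91 mm
  P7: √((-82.93)² + (488.30)²) = √(6877.3849 + 238436.8900) = 495.29 mm
  → nearest: P5 (146.55 mm)
Q4 at (-23.35, -169.61):
  P4: √((291.59)² + (409.06)²) = √(85024.7281 + 167330.0836) = 502.35 mm
  P5: √((-115.19)² + (-122.00)²) = √(13268.7361 + 14884.0000) = 167.79 mm
  P6: √((365.12)² + (-193.77)²) = √(133312.6144 + 37546.8129) = 413.35 mm
  P7: √((-116.60)² + (244.51)²) = √(13595.5600 + 59785.1401) = 270.89 mm
  → nearest: P5 (167.79 mm)

Q1→P6; Q2→P6; Q3→P5; Q4→P5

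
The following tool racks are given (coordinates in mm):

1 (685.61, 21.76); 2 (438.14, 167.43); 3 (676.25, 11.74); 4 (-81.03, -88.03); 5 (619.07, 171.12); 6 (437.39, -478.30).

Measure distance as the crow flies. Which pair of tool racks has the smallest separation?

Pairwise distances:
1–2: √((-247.47)² + (145.67)²) = √(61241.4009 + 21219.7489) = 287.16 mm
1–3: √((-9.36)² + (-10.02)²) = √(87.6096 + 100.4004) = 13.71 mm
1–4: √((-766.64)² + (-109.79)²) = √(587736.8896 + 12053.8441) = 774.46 mm
1–5: √((-66.54)² + (149.36)²) = √(4427.5716 + 22308.4096) = 163.51 mm
1–6: √((-248.22)² + (-500.06)²) = √(61613.1684 + 250060.0036) = 558.28 mm
2–3: √((238.11)² + (-155.69)²) = √(56696.3721 + 24239.3761) = 284.49 mm
2–4: √((-519.17)² + (-255.46)²) = √(269537.4889 + 65259.8116) = 578.62 mm
2–5: √((180.93)² + (3.69)²) = √(32735.6649 + 13.6161) = 180.97 mm
2–6: √((-0.75)² + (-645.73)²) = √(0.5625 + 416967.2329) = 645.73 mm
3–4: √((-757.28)² + (-99.77)²) = √(573472.9984 + 9954.0529) = 763.82 mm
3–5: √((-57.18)² + (159.38)²) = √(3269.5524 + 25401.9844) = 169.33 mm
3–6: √((-238.86)² + (-490.04)²) = √(57054.0996 + 240139.2016) = 545.15 mm
4–5: √((700.10)² + (259.15)²) = √(490140.0100 + 67158.7225) = 746.52 mm
4–6: √((518.42)² + (-390.27)²) = √(268759.2964 + 152310.6729) = 648.90 mm
5–6: √((-181.68)² + (-649.42)²) = √(33007.6224 + 421746.3364) = 674.35 mm
Closest pair: 1–3 at 13.71 mm.

1 and 3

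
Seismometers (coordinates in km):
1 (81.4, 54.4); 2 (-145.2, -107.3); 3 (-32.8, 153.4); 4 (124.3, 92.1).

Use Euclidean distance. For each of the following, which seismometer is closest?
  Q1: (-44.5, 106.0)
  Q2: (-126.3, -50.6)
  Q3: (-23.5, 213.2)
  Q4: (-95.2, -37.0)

Q1→3; Q2→2; Q3→3; Q4→2

Q1 at (-44.5, 106.0):
  1: √((125.9)² + (-51.6)²) = √(15850.810 + 2662.560) = 136.1 km
  2: √((-100.7)² + (-213.3)²) = √(10140.490 + 45496.890) = 235.9 km
  3: √((11.7)² + (47.4)²) = √(136.890 + 2246.760) = 48.8 km
  4: √((168.8)² + (-13.9)²) = √(28493.440 + 193.210) = 169.4 km
  → nearest: 3 (48.8 km)
Q2 at (-126.3, -50.6):
  1: √((207.7)² + (105.0)²) = √(43139.290 + 11025.000) = 232.7 km
  2: √((-18.9)² + (-56.7)²) = √(357.210 + 3214.890) = 59.8 km
  3: √((93.5)² + (204.0)²) = √(8742.250 + 41616.000) = 224.4 km
  4: √((250.6)² + (142.7)²) = √(62800.360 + 20363.290) = 288.4 km
  → nearest: 2 (59.8 km)
Q3 at (-23.5, 213.2):
  1: √((104.9)² + (-158.8)²) = √(11004.010 + 25217.440) = 190.3 km
  2: √((-121.7)² + (-320.5)²) = √(14810.890 + 102720.250) = 342.8 km
  3: √((-9.3)² + (-59.8)²) = √(86.490 + 3576.040) = 60.5 km
  4: √((147.8)² + (-121.1)²) = √(21844.840 + 14665.210) = 191.1 km
  → nearest: 3 (60.5 km)
Q4 at (-95.2, -37.0):
  1: √((176.6)² + (91.4)²) = √(31187.560 + 8353.960) = 198.9 km
  2: √((-50.0)² + (-70.3)²) = √(2500.000 + 4942.090) = 86.3 km
  3: √((62.4)² + (190.4)²) = √(3893.760 + 36252.160) = 200.4 km
  4: √((219.5)² + (129.1)²) = √(48180.250 + 16666.810) = 254.7 km
  → nearest: 2 (86.3 km)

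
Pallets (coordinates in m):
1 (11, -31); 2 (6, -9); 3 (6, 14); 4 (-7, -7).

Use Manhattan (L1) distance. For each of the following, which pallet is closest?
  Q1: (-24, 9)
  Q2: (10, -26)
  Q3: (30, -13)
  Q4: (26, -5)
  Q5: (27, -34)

Q1→4; Q2→1; Q3→2; Q4→2; Q5→1

Q1 at (-24, 9):
  1: 75 m
  2: 48 m
  3: 35 m
  4: 33 m
  → nearest: 4 (33 m)
Q2 at (10, -26):
  1: 6 m
  2: 21 m
  3: 44 m
  4: 36 m
  → nearest: 1 (6 m)
Q3 at (30, -13):
  1: 37 m
  2: 28 m
  3: 51 m
  4: 43 m
  → nearest: 2 (28 m)
Q4 at (26, -5):
  1: 41 m
  2: 24 m
  3: 39 m
  4: 35 m
  → nearest: 2 (24 m)
Q5 at (27, -34):
  1: 19 m
  2: 46 m
  3: 69 m
  4: 61 m
  → nearest: 1 (19 m)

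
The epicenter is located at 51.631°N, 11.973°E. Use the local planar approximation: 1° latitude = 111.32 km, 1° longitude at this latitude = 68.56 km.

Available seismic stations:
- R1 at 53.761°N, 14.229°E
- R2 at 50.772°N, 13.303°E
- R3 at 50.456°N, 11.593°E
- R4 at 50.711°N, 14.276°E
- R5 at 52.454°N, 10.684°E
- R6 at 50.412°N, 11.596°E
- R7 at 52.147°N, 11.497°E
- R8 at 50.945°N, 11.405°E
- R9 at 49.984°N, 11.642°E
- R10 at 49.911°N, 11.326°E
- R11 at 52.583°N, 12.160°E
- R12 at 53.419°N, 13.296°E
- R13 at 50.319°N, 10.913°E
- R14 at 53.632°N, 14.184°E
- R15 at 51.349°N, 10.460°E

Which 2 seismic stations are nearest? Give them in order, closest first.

R7, R8

Distances from 51.631°N, 11.973°E:
R1: √((2.130·111.32)² + (2.256·68.56)²) = √(56221.91085 + 23923.22960) = 283.099 km
R2: √((-0.859·111.32)² + (1.330·68.56)²) = √(9143.92643 + 8314.66775) = 132.131 km
R3: √((-1.175·111.32)² + (-0.380·68.56)²) = √(17108.90160 + 678.74839) = 133.370 km
R4: √((-0.920·111.32)² + (2.303·68.56)²) = √(10488.70933 + 24930.41418) = 188.200 km
R5: √((0.823·111.32)² + (-1.289·68.56)²) = √(8393.55742 + 7809.93560) = 127.293 km
R6: √((-1.219·111.32)² + (-0.377·68.56)²) = √(18414.24031 + 668.07361) = 138.139 km
R7: √((0.516·111.32)² + (-0.476·68.56)²) = √(3299.48227 + 1065.01451) = 66.064 km
R8: √((-0.686·111.32)² + (-0.568·68.56)²) = √(5831.69264 + 1516.48559) = 85.722 km
R9: √((-1.647·111.32)² + (-0.331·68.56)²) = √(33615.03700 + 514.98859) = 184.743 km
R10: √((-1.720·111.32)² + (-0.647·68.56)²) = √(36660.91408 + 1967.66055) = 196.542 km
R11: √((0.952·111.32)² + (0.187·68.56)²) = √(11231.04823 + 164.37086) = 106.749 km
R12: √((1.788·111.32)² + (1.323·68.56)²) = √(39616.98529 + 8227.37526) = 218.734 km
R13: √((-1.312·111.32)² + (-1.060·68.56)²) = √(21331.13997 + 5281.45214) = 163.134 km
R14: √((2.001·111.32)² + (2.211·68.56)²) = √(49618.15056 + 22978.36390) = 269.437 km
R15: √((-0.282·111.32)² + (-1.513·68.56)²) = √(985.47273 + 10760.17845) = 108.377 km
Sorted: R7 (66.064 km) < R8 (85.722 km) < R11 (106.749 km) < R15 (108.377 km) < …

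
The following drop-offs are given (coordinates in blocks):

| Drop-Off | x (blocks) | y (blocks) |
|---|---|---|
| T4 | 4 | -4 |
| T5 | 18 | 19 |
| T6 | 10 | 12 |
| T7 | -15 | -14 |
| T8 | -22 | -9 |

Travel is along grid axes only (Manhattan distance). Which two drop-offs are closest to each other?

T7 and T8

Pairwise distances:
T4–T5: |14| + |23| = 14 + 23 = 37 blocks
T4–T6: |6| + |16| = 6 + 16 = 22 blocks
T4–T7: |-19| + |-10| = 19 + 10 = 29 blocks
T4–T8: |-26| + |-5| = 26 + 5 = 31 blocks
T5–T6: |-8| + |-7| = 8 + 7 = 15 blocks
T5–T7: |-33| + |-33| = 33 + 33 = 66 blocks
T5–T8: |-40| + |-28| = 40 + 28 = 68 blocks
T6–T7: |-25| + |-26| = 25 + 26 = 51 blocks
T6–T8: |-32| + |-21| = 32 + 21 = 53 blocks
T7–T8: |-7| + |5| = 7 + 5 = 12 blocks
Closest pair: T7–T8 at 12 blocks.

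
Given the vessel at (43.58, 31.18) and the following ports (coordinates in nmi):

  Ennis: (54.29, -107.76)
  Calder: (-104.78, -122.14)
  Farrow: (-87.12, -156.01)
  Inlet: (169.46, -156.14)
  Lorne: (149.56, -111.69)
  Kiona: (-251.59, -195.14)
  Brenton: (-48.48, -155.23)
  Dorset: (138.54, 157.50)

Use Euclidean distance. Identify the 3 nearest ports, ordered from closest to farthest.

Distances from (43.58, 31.18):
Ennis: √((10.71)² + (-138.94)²) = √(114.7041 + 19304.3236) = 139.35 nmi
Calder: √((-148.36)² + (-153.32)²) = √(22010.6896 + 23507.0224) = 213.35 nmi
Farrow: √((-130.70)² + (-187.19)²) = √(17082.4900 + 35040.0961) = 228.30 nmi
Inlet: √((125.88)² + (-187.32)²) = √(15845.7744 + 35088.7824) = 225.69 nmi
Lorne: √((105.98)² + (-142.87)²) = √(11231.7604 + 20411.8369) = 177.89 nmi
Kiona: √((-295.17)² + (-226.32)²) = √(87125.3289 + 51220.7424) = 371.95 nmi
Brenton: √((-92.06)² + (-186.41)²) = √(8475.0436 + 34748.6881) = 207.90 nmi
Dorset: √((94.96)² + (126.32)²) = √(9017.4016 + 15956.7424) = 158.03 nmi
Sorted: Ennis (139.35 nmi) < Dorset (158.03 nmi) < Lorne (177.89 nmi) < Brenton (207.90 nmi) < Calder (213.35 nmi) < …

Ennis, Dorset, Lorne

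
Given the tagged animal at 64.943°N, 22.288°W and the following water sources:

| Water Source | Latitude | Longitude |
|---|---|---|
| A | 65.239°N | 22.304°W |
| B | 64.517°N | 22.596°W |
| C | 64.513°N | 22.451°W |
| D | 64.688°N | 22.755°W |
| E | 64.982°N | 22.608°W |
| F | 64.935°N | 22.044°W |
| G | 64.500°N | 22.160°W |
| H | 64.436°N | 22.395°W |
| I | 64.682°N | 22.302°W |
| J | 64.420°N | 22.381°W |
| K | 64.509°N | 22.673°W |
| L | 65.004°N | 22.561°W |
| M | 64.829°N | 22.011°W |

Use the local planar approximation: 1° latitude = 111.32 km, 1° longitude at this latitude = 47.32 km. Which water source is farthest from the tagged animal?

J

Distances from 64.943°N, 22.288°W:
A: 32.959 km
B: 49.611 km
C: 48.485 km
D: 35.974 km
E: 15.752 km
F: 11.580 km
G: 49.685 km
H: 56.666 km
I: 29.062 km
J: 58.386 km
K: 51.634 km
L: 14.594 km
M: 18.244 km
Maximum: J at 58.386 km.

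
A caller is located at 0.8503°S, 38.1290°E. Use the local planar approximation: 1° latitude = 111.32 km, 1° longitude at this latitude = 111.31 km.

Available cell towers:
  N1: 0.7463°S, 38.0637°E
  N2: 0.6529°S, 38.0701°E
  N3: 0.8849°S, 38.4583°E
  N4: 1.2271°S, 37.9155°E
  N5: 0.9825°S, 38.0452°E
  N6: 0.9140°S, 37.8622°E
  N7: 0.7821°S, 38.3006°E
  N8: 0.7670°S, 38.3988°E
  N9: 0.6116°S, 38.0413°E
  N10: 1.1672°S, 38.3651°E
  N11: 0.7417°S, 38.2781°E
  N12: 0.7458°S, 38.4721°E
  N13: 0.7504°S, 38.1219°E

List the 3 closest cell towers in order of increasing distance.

Distances from 0.8503°S, 38.1290°E:
N1: 13.6699 km
N2: 22.9317 km
N3: 36.8562 km
N4: 48.2097 km
N5: 17.4236 km
N6: 30.5324 km
N7: 20.5543 km
N8: 31.4305 km
N9: 28.3085 km
N10: 43.9903 km
N11: 20.5327 km
N12: 39.9229 km
N13: 11.1489 km
Sorted: N13 (11.1489 km) < N1 (13.6699 km) < N5 (17.4236 km) < N11 (20.5327 km) < N7 (20.5543 km) < …

N13, N1, N5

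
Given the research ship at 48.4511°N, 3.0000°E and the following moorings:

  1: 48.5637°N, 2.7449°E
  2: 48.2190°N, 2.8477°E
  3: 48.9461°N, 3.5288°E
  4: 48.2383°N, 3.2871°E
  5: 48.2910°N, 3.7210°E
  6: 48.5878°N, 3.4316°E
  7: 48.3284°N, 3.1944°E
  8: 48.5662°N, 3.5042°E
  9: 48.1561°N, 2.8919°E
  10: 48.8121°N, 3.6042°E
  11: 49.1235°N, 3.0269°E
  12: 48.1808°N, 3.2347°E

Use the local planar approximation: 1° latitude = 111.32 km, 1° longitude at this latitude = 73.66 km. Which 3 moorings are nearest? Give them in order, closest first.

Distances from 48.4511°N, 3.0000°E:
1: 22.5877 km
2: 28.1678 km
3: 67.4803 km
4: 31.7552 km
5: 56.0195 km
6: 35.2460 km
7: 19.7893 km
8: 39.2875 km
9: 33.7910 km
10: 59.9640 km
11: 74.8778 km
12: 34.7026 km
Sorted: 7 (19.7893 km) < 1 (22.5877 km) < 2 (28.1678 km) < 4 (31.7552 km) < 9 (33.7910 km) < …

7, 1, 2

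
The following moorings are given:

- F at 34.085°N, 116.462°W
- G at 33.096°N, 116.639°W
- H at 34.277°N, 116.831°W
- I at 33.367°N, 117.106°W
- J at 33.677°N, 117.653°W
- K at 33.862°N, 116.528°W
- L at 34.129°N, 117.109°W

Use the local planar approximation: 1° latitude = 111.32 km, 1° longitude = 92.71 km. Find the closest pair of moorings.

F and K

Pairwise distances:
F–K: √((-0.223·111.32)² + (-0.066·92.71)²) = √(616.24885 + 37.44045) = 25.567 km
H–L: √((-0.148·111.32)² + (-0.278·92.71)²) = √(271.43749 + 664.26712) = 30.589 km
F–H: √((0.192·111.32)² + (-0.369·92.71)²) = √(456.82394 + 1170.32342) = 40.338 km
G–I: √((0.271·111.32)² + (-0.467·92.71)²) = √(910.09133 + 1874.50638) = 52.769 km
H–K: √((-0.415·111.32)² + (0.303·92.71)²) = √(2134.23672 + 789.11158) = 54.068 km
F–L: √((0.044·111.32)² + (-0.647·92.71)²) = √(23.99119 + 3598.00468) = 60.183 km
I–J: √((0.310·111.32)² + (-0.547·92.71)²) = √(1190.88488 + 2571.74447) = 61.340 km
K–L: √((0.267·111.32)² + (-0.581·92.71)²) = √(883.42344 + 2901.38544) = 61.521 km
J–L: √((0.452·111.32)² + (0.544·92.71)²) = √(2531.76426 + 2543.61256) = 71.242 km
I–K: √((0.495·111.32)² + (0.578·92.71)²) = √(3036.38469 + 2871.50012) = 76.863 km
I–L: √((0.762·111.32)² + (-0.003·92.71)²) = √(7195.42313 + 0.07736) = 84.826 km
G–K: √((0.766·111.32)² + (0.111·92.71)²) = √(7271.16391 + 105.90077) = 85.890 km
F–I: √((-0.718·111.32)² + (-0.644·92.71)²) = √(6388.44682 + 3564.71568) = 99.766 km
H–J: √((-0.600·111.32)² + (-0.822·92.71)²) = √(4461.17126 + 5807.60135) = 101.335 km
H–I: √((-0.910·111.32)² + (-0.275·92.71)²) = √(10261.93312 + 650.00777) = 104.460 km
J–K: √((0.185·111.32)² + (1.125·92.71)²) = √(424.12107 + 10878.22925) = 106.313 km
F–G: √((-0.989·111.32)² + (-0.177·92.71)²) = √(12121.01472 + 269.27727) = 111.312 km
G–J: √((0.581·111.32)² + (-1.014·92.71)²) = √(4183.10398 + 8837.49278) = 114.108 km
F–J: √((-0.408·111.32)² + (-1.191·92.71)²) = √(2062.84559 + 12192.04860) = 119.394 km
G–L: √((1.033·111.32)² + (-0.470·92.71)²) = √(13223.51884 + 1898.66733) = 122.972 km
G–H: √((1.181·111.32)² + (-0.192·92.71)²) = √(17284.07693 + 316.85139) = 132.668 km
Closest pair: F–K at 25.567 km.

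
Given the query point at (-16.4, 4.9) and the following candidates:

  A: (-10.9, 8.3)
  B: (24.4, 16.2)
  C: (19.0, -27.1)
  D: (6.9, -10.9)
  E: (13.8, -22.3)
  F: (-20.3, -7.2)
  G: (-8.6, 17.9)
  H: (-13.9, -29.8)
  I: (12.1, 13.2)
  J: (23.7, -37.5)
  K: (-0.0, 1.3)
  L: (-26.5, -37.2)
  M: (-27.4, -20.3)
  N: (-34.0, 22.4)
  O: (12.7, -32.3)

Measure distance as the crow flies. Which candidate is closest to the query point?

Distances from (-16.4, 4.9):
A: √((5.5)² + (3.4)²) = √(30.250 + 11.560) = 6.5
B: √((40.8)² + (11.3)²) = √(1664.640 + 127.690) = 42.3
C: √((35.4)² + (-32.0)²) = √(1253.160 + 1024.000) = 47.7
D: √((23.3)² + (-15.8)²) = √(542.890 + 249.640) = 28.2
E: √((30.2)² + (-27.2)²) = √(912.040 + 739.840) = 40.6
F: √((-3.9)² + (-12.1)²) = √(15.210 + 146.410) = 12.7
G: √((7.8)² + (13.0)²) = √(60.840 + 169.000) = 15.2
H: √((2.5)² + (-34.7)²) = √(6.250 + 1204.090) = 34.8
I: √((28.5)² + (8.3)²) = √(812.250 + 68.890) = 29.7
J: √((40.1)² + (-42.4)²) = √(1608.010 + 1797.760) = 58.4
K: √((16.4)² + (-3.6)²) = √(268.960 + 12.960) = 16.8
L: √((-10.1)² + (-42.1)²) = √(102.010 + 1772.410) = 43.3
M: √((-11.0)² + (-25.2)²) = √(121.000 + 635.040) = 27.5
N: √((-17.6)² + (17.5)²) = √(309.760 + 306.250) = 24.8
O: √((29.1)² + (-37.2)²) = √(846.810 + 1383.840) = 47.2
Minimum: A at 6.5.

A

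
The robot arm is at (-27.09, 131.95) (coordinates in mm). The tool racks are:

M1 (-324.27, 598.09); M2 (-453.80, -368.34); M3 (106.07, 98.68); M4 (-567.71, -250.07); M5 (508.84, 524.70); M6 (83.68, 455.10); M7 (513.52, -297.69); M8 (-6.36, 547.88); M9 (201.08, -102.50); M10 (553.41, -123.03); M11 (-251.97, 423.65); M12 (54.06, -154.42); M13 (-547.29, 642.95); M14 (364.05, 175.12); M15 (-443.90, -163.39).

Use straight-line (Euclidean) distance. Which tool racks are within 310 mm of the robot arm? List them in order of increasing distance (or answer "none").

Distances from (-27.09, 131.95):
M1: √((-297.18)² + (466.14)²) = √(88315.9524 + 217286.4996) = 552.81 mm
M2: √((-426.71)² + (-500.29)²) = √(182081.4241 + 250290.0841) = 657.55 mm
M3: √((133.16)² + (-33.27)²) = √(17731.5856 + 1106.8929) = 137.25 mm
M4: √((-540.62)² + (-382.02)²) = √(292269.9844 + 145939.2804) = 661.97 mm
M5: √((535.93)² + (392.75)²) = √(287220.9649 + 154252.5625) = 664.43 mm
M6: √((110.77)² + (323.15)²) = √(12269.9929 + 104425.9225) = 341.61 mm
M7: √((540.61)² + (-429.64)²) = √(292259.1721 + 184590.5296) = 690.54 mm
M8: √((20.73)² + (415.93)²) = √(429.7329 + 172997.7649) = 416.45 mm
M9: √((228.17)² + (-234.45)²) = √(52061.5489 + 54966.8025) = 327.15 mm
M10: √((580.50)² + (-254.98)²) = √(336980.2500 + 65014.8004) = 634.03 mm
M11: √((-224.88)² + (291.70)²) = √(50571.0144 + 85088.8900) = 368.32 mm
M12: √((81.15)² + (-286.37)²) = √(6585.3225 + 82007.7769) = 297.65 mm
M13: √((-520.20)² + (511.00)²) = √(270608.0400 + 261121.0000) = 729.20 mm
M14: √((391.14)² + (43.17)²) = √(152990.4996 + 1863.6489) = 393.52 mm
M15: √((-416.81)² + (-295.34)²) = √(173730.5761 + 87225.7156) = 510.84 mm
Threshold 310 mm: M3 (137.25 mm), M12 (297.65 mm) are within range.

M3, M12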